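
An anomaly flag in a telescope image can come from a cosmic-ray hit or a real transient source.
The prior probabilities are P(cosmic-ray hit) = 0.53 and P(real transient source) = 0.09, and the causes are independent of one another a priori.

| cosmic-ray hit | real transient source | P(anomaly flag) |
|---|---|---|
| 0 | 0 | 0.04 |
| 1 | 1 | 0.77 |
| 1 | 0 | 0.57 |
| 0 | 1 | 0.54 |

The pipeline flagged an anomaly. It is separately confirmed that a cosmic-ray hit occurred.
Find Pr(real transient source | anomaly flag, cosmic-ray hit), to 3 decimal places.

Pr(real transient source | anomaly flag, cosmic-ray hit) ≈ 0.118

P(anomaly flag | cosmic-ray hit) = 0.57×0.91 + 0.77×0.09 = 0.518700 + 0.069300 = 0.588000
The real transient source-present share is 0.77×0.09 = 0.069300.
P(real transient source | anomaly flag, cosmic-ray hit) = 0.069300 / 0.588000 ≈ 0.118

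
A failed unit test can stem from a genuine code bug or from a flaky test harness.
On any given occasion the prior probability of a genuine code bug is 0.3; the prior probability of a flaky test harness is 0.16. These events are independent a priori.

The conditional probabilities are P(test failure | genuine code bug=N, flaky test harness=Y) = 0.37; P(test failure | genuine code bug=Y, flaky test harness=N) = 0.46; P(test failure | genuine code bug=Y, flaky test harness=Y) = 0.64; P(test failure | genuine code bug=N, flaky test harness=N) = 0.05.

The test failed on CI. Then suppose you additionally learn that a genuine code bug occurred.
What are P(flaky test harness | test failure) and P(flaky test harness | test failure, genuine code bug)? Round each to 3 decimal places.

P(flaky test harness | test failure) ≈ 0.332; P(flaky test harness | test failure, genuine code bug) ≈ 0.209

P(test failure) = 0.05×0.7×0.84 + 0.37×0.7×0.16 + 0.46×0.3×0.84 + 0.64×0.3×0.16 = 0.029400 + 0.041440 + 0.115920 + 0.030720 = 0.217480
Restricting to configurations with flaky test harness present: 0.041440 + 0.030720 = 0.072160.
So P(flaky test harness | test failure) = 0.072160/0.217480 ≈ 0.332.

Now condition on the additional information:
By total probability over both values of flaky test harness:
  P(test failure | genuine code bug) = 0.46·0.84 + 0.64·0.16
        = 0.386400 + 0.102400 = 0.488800
The terms with flaky test harness present sum to 0.102400, so
  P(flaky test harness | test failure, genuine code bug) = 0.102400 / 0.488800 ≈ 0.209
Conditioning on genuine code bug lowers the posterior on flaky test harness: the classic explaining-away effect in a common-effect structure.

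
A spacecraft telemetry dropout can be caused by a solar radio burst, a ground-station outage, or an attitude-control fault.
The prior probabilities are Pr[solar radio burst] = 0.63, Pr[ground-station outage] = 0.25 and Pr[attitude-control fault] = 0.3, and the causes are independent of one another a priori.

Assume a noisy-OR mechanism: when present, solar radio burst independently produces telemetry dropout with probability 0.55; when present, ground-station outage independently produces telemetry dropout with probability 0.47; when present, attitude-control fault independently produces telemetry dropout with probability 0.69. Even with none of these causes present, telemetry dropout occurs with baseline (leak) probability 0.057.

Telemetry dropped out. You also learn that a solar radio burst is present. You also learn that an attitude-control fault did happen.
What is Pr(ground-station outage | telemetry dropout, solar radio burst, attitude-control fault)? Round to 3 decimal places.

Pr(ground-station outage | telemetry dropout, solar radio burst, attitude-control fault) ≈ 0.263

Under noisy-OR, P(telemetry dropout | causes) = 1 − (1−0.057)·∏(1−qᵢ) over the active causes.
P(telemetry dropout | solar radio burst, attitude-control fault) = 0.868451×0.75 + 0.930279×0.25 = 0.651338 + 0.232570 = 0.883908
Of this, 0.232570 comes from 0.930279×0.25 (the ground-station outage=true cases).
So P(ground-station outage | telemetry dropout, solar radio burst, attitude-control fault) = 0.232570/0.883908 ≈ 0.263.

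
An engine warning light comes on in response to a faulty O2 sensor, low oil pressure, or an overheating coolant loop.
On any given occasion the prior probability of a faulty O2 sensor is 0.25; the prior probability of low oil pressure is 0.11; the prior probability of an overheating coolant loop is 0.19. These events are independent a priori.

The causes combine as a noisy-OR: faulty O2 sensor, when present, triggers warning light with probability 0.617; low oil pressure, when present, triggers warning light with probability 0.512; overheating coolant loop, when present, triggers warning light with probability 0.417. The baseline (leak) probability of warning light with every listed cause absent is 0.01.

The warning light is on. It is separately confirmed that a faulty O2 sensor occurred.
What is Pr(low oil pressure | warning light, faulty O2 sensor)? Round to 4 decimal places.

Pr(low oil pressure | warning light, faulty O2 sensor) ≈ 0.1361

Under noisy-OR, P(warning light | causes) = 1 − (1−0.01)·∏(1−qᵢ) over the active causes.
For the numerator, keep only low oil pressure=true terms: 0.072613 + 0.018645 = 0.091258
Denominator P(warning light | faulty O2 sensor): 0.62083*0.89*0.81 + 0.778944*0.89*0.19 + 0.814965*0.11*0.81 + 0.892125*0.11*0.19 = 0.670533
P(low oil pressure | warning light, faulty O2 sensor) = 0.091258/0.670533 ≈ 0.1361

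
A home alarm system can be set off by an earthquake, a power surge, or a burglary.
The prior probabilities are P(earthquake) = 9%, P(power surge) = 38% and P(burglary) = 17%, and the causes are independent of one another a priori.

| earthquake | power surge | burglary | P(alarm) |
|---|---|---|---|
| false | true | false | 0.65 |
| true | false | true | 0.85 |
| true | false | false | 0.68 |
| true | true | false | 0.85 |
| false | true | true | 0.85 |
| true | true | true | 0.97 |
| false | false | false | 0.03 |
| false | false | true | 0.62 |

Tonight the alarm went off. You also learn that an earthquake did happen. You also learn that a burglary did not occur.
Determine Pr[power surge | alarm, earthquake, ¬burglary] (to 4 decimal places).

For the numerator, keep only power surge=true terms: 0.85·0.38 = 0.323000
Normalizer over all consistent configurations: 0.68·0.62 + 0.85·0.38 = 0.744600
Posterior = 0.323000 / 0.744600 ≈ 0.4338

Pr[power surge | alarm, earthquake, ¬burglary] ≈ 0.4338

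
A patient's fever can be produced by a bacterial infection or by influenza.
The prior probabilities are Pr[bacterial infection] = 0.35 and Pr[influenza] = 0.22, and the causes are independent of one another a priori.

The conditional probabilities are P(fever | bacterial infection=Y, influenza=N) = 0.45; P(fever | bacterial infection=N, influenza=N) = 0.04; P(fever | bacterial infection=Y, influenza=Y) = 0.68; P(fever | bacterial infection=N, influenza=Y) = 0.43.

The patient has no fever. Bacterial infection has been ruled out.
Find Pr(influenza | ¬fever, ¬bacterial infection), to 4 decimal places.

Sum P(¬fever|·) weighted by the priors over both values of influenza:
  P(¬fever | ¬bacterial infection) = 0.96×0.78 + 0.57×0.22
        = 0.748800 + 0.125400 = 0.874200
Configurations with influenza contribute 0.125400, so
  P(influenza | ¬fever, ¬bacterial infection) = 0.125400 / 0.874200 ≈ 0.1434

Pr(influenza | ¬fever, ¬bacterial infection) ≈ 0.1434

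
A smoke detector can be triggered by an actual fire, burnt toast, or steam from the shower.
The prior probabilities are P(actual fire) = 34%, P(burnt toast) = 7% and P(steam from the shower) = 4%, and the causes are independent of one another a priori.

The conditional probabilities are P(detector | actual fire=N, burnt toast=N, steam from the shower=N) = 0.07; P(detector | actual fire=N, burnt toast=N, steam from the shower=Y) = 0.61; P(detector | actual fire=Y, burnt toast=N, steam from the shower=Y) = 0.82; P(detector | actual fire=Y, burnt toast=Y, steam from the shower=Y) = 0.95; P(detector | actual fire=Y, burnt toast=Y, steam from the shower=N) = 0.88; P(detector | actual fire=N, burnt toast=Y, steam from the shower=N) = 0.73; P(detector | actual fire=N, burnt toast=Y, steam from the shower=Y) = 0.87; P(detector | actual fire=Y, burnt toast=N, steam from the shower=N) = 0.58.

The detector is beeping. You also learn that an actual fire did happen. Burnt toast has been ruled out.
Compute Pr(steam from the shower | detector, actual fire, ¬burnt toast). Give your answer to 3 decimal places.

Pr(steam from the shower | detector, actual fire, ¬burnt toast) ≈ 0.056

By total probability over both values of steam from the shower:
  P(detector | actual fire, ¬burnt toast) = 0.58·0.96 + 0.82·0.04
        = 0.556800 + 0.032800 = 0.589600
Keeping only the steam from the shower-present terms gives 0.032800, so
  P(steam from the shower | detector, actual fire, ¬burnt toast) = 0.032800 / 0.589600 ≈ 0.056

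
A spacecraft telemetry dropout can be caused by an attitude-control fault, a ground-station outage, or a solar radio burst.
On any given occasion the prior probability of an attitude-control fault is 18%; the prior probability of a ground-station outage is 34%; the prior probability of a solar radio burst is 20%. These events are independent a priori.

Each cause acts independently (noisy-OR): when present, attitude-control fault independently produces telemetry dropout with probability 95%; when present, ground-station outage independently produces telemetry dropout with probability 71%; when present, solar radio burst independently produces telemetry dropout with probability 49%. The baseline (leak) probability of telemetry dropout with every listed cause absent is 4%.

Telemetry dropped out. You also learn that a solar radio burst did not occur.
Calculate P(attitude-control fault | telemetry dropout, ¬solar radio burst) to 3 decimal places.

P(attitude-control fault | telemetry dropout, ¬solar radio burst) ≈ 0.438

Under noisy-OR, P(telemetry dropout | causes) = 1 − (1−0.04)·∏(1−qᵢ) over the active causes.
Sum P(telemetry dropout|·) weighted by the priors over the 4 (attitude-control fault, ground-station outage) configurations:
  P(telemetry dropout | ¬solar radio burst) = 0.04*0.82*0.66 + 0.7216*0.82*0.34 + 0.952*0.18*0.66 + 0.98608*0.18*0.34
        = 0.021648 + 0.201182 + 0.113098 + 0.060348 = 0.396276
Configurations with attitude-control fault contribute 0.173446, so
  P(attitude-control fault | telemetry dropout, ¬solar radio burst) = 0.173446 / 0.396276 ≈ 0.438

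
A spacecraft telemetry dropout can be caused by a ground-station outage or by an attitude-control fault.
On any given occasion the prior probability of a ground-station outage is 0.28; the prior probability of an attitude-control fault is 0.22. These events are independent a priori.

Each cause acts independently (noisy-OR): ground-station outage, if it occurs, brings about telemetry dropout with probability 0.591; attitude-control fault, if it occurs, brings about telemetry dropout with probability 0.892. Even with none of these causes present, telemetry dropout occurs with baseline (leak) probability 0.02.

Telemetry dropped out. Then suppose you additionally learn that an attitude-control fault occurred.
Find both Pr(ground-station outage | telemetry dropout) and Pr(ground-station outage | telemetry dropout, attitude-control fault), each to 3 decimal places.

Under noisy-OR, P(telemetry dropout | causes) = 1 − (1−0.02)·∏(1−qᵢ) over the active causes.
P(telemetry dropout) = 0.02×0.72×0.78 + 0.89416×0.72×0.22 + 0.59918×0.28×0.78 + 0.956711×0.28×0.22 = 0.011232 + 0.141635 + 0.130861 + 0.058933 = 0.342661
Of this, 0.189794 comes from 0.130861 + 0.058933 (the ground-station outage=true cases).
Hence the posterior is 0.189794/0.342661 ≈ 0.554.

Now also conditioning on attitude-control fault=true:
P(telemetry dropout | attitude-control fault) = 0.89416·0.72 + 0.956711·0.28 = 0.643795 + 0.267879 = 0.911674
The ground-station outage-present share is 0.956711·0.28 = 0.267879.
Hence the posterior is 0.267879/0.911674 ≈ 0.294.
Conditioning on attitude-control fault lowers the posterior on ground-station outage: the classic explaining-away effect in a common-effect structure.

Pr(ground-station outage | telemetry dropout) ≈ 0.554; Pr(ground-station outage | telemetry dropout, attitude-control fault) ≈ 0.294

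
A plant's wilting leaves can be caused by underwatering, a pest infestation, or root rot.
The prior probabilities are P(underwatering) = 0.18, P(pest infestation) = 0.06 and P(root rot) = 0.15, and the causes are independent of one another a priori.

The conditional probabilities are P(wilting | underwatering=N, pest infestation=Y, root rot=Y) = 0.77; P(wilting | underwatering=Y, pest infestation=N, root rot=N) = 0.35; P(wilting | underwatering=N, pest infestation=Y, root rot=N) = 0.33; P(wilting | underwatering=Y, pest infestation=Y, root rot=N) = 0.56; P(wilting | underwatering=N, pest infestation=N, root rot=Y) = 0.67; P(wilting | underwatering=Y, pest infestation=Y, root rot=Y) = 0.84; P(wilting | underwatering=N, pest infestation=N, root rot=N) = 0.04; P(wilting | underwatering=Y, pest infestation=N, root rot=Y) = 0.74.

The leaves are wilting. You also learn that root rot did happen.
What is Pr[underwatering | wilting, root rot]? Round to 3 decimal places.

For the numerator, keep only underwatering=true terms: 0.125208 + 0.009072 = 0.134280
Normalizer over all consistent configurations: 0.67*0.82*0.94 + 0.77*0.82*0.06 + 0.74*0.18*0.94 + 0.84*0.18*0.06 = 0.688600
P(underwatering | wilting, root rot) = 0.134280/0.688600 ≈ 0.195

Pr[underwatering | wilting, root rot] ≈ 0.195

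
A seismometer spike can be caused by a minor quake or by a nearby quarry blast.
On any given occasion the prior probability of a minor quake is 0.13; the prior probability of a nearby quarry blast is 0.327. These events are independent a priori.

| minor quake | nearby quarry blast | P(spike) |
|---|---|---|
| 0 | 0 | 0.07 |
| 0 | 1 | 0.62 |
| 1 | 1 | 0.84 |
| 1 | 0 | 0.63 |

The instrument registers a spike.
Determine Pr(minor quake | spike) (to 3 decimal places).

Pr(minor quake | spike) ≈ 0.295

By total probability over the 4 (minor quake, nearby quarry blast) configurations:
  P(spike) = 0.07×0.87×0.673 + 0.62×0.87×0.327 + 0.63×0.13×0.673 + 0.84×0.13×0.327
        = 0.040986 + 0.176384 + 0.055119 + 0.035708 = 0.308197
Keeping only the minor quake-present terms gives 0.090827, so
  P(minor quake | spike) = 0.090827 / 0.308197 ≈ 0.295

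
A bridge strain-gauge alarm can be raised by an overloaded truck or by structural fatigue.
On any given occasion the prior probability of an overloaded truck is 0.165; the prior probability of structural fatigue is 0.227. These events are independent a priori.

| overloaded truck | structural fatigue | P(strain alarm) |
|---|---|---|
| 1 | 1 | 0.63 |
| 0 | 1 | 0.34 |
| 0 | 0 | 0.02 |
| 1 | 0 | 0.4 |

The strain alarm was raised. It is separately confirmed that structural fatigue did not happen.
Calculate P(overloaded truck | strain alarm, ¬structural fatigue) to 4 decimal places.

P(overloaded truck | strain alarm, ¬structural fatigue) ≈ 0.7981

P(strain alarm | ¬structural fatigue) = 0.02×0.835 + 0.4×0.165 = 0.016700 + 0.066000 = 0.082700
Restricting to configurations with overloaded truck present: 0.4×0.165 = 0.066000.
So P(overloaded truck | strain alarm, ¬structural fatigue) = 0.066000/0.082700 ≈ 0.7981.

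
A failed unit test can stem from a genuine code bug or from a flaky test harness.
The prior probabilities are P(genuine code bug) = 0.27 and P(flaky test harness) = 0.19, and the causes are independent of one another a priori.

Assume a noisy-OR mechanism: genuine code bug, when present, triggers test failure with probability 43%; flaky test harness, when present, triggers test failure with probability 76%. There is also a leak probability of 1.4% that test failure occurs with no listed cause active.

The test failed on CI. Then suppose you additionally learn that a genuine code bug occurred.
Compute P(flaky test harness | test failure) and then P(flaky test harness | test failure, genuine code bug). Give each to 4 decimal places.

P(flaky test harness | test failure) ≈ 0.5908; P(flaky test harness | test failure, genuine code bug) ≈ 0.3166

Under noisy-OR, P(test failure | causes) = 1 − (1−0.014)·∏(1−qᵢ) over the active causes.
Numerator (weight on configurations with flaky test harness): 0.105878 + 0.044380 = 0.150258
Normalizer over all consistent configurations: 0.014·0.73·0.81 + 0.76336·0.73·0.19 + 0.43798·0.27·0.81 + 0.865115·0.27·0.19 = 0.254322
Posterior = 0.150258 / 0.254322 ≈ 0.5908

Now condition on the additional information:
Enumerate both values of flaky test harness and weight by the priors:
  P(test failure | genuine code bug) = 0.43798*0.81 + 0.865115*0.19
        = 0.354764 + 0.164372 = 0.519136
The terms with flaky test harness present sum to 0.164372, so
  P(flaky test harness | test failure, genuine code bug) = 0.164372 / 0.519136 ≈ 0.3166
The drop from 0.5908 to 0.3166 is the explaining-away (discounting) effect.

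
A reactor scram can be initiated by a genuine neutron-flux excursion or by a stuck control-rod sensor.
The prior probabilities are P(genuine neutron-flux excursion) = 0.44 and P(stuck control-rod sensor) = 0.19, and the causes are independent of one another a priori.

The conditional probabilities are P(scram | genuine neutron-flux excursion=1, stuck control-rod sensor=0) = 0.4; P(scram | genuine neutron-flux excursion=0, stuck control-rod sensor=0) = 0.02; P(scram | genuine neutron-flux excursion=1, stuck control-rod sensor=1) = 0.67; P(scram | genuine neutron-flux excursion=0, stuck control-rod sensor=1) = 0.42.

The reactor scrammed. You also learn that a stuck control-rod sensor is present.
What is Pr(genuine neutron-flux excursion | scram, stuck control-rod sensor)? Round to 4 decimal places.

Enumerate both values of genuine neutron-flux excursion and weight by the priors:
  P(scram | stuck control-rod sensor) = 0.42×0.56 + 0.67×0.44
        = 0.235200 + 0.294800 = 0.530000
The terms with genuine neutron-flux excursion present sum to 0.294800, so
  P(genuine neutron-flux excursion | scram, stuck control-rod sensor) = 0.294800 / 0.530000 ≈ 0.5562

Pr(genuine neutron-flux excursion | scram, stuck control-rod sensor) ≈ 0.5562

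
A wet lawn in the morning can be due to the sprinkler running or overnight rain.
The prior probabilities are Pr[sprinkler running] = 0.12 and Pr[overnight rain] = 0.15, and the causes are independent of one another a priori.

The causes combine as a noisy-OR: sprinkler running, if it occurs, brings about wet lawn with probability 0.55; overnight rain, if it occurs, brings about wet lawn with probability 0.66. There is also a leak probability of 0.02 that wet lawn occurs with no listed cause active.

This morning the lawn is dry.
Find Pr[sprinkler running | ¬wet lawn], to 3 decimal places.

Under noisy-OR, P(wet lawn | causes) = 1 − (1−0.02)·∏(1−qᵢ) over the active causes.
P(¬wet lawn) = 0.98*0.88*0.85 + 0.3332*0.88*0.15 + 0.441*0.12*0.85 + 0.14994*0.12*0.15 = 0.733040 + 0.043982 + 0.044982 + 0.002699 = 0.824703
The sprinkler running-present share is 0.044982 + 0.002699 = 0.047681.
Hence the posterior is 0.047681/0.824703 ≈ 0.058.

Pr[sprinkler running | ¬wet lawn] ≈ 0.058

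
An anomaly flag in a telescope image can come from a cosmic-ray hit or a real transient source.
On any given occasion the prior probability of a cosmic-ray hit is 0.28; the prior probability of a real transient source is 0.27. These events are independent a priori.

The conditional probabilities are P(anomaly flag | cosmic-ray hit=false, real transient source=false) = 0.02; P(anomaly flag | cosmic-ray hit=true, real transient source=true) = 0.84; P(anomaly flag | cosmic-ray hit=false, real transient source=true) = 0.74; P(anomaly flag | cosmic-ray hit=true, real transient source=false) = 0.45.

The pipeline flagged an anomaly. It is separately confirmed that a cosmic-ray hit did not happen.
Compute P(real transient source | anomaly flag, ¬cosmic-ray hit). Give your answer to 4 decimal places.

P(real transient source | anomaly flag, ¬cosmic-ray hit) ≈ 0.9319

For the numerator, keep only real transient source=true terms: 0.74·0.27 = 0.199800
Normalizer over all consistent configurations: 0.02·0.73 + 0.74·0.27 = 0.214400
P(real transient source | anomaly flag, ¬cosmic-ray hit) = 0.199800/0.214400 ≈ 0.9319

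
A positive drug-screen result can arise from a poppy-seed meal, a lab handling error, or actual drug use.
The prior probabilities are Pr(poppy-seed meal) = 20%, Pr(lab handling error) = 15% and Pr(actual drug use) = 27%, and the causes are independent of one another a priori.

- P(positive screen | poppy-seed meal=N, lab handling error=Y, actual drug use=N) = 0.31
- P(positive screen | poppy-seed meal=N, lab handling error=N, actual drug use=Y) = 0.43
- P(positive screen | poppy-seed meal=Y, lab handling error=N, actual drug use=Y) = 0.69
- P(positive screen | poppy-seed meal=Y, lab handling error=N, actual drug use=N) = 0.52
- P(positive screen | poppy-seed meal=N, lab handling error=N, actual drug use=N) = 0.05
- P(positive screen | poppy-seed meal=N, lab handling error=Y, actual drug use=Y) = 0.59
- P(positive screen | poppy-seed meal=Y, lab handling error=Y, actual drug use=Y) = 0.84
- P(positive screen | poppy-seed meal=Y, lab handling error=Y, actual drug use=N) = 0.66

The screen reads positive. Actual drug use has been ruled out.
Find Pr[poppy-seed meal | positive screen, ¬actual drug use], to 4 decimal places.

Pr[poppy-seed meal | positive screen, ¬actual drug use] ≈ 0.6031

Weight on poppy-seed meal=true, given the evidence: 0.088400 + 0.019800 = 0.108200
Normalizer over all consistent configurations: 0.05×0.8×0.85 + 0.31×0.8×0.15 + 0.52×0.2×0.85 + 0.66×0.2×0.15 = 0.179400
Posterior = 0.108200 / 0.179400 ≈ 0.6031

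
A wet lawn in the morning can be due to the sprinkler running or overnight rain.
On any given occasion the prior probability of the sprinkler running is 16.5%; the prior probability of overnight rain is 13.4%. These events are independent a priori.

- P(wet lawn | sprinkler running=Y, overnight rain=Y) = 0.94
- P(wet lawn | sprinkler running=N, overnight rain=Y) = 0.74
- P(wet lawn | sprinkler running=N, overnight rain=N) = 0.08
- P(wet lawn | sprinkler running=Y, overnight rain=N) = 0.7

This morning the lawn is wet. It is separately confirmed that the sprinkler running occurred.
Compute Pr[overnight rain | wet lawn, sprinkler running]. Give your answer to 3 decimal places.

Pr[overnight rain | wet lawn, sprinkler running] ≈ 0.172

P(wet lawn | sprinkler running) = 0.7·0.866 + 0.94·0.134 = 0.606200 + 0.125960 = 0.732160
Restricting to configurations with overnight rain present: 0.94·0.134 = 0.125960.
P(overnight rain | wet lawn, sprinkler running) = 0.125960 / 0.732160 ≈ 0.172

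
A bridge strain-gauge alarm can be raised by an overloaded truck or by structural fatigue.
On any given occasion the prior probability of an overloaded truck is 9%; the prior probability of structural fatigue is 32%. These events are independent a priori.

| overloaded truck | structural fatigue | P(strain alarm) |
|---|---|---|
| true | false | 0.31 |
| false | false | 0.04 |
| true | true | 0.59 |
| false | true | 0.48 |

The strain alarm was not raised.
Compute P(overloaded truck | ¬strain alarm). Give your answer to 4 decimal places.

Weight on overloaded truck=true, given the evidence: 0.042228 + 0.011808 = 0.054036
Normalizer over all consistent configurations: 0.96×0.91×0.68 + 0.52×0.91×0.32 + 0.69×0.09×0.68 + 0.41×0.09×0.32 = 0.799508
Posterior = 0.054036 / 0.799508 ≈ 0.0676

P(overloaded truck | ¬strain alarm) ≈ 0.0676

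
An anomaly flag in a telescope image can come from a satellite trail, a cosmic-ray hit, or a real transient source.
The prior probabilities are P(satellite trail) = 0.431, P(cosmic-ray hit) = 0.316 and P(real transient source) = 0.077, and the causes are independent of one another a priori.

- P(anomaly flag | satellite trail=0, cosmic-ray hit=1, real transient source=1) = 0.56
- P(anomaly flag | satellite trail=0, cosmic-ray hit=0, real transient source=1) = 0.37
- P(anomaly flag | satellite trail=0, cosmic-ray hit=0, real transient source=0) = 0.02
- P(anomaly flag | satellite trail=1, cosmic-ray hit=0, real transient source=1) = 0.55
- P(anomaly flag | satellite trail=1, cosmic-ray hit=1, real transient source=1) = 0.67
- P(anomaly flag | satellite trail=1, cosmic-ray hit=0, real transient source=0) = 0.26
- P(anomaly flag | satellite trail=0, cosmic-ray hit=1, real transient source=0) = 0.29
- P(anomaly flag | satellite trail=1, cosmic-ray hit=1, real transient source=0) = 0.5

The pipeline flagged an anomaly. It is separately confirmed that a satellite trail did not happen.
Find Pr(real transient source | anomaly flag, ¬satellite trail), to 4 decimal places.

For the numerator, keep only real transient source=true terms: 0.019487 + 0.013626 = 0.033113
Normalizer over all consistent configurations: 0.02×0.684×0.923 + 0.37×0.684×0.077 + 0.29×0.316×0.923 + 0.56×0.316×0.077 = 0.130324
P(real transient source | anomaly flag, ¬satellite trail) = 0.033113/0.130324 ≈ 0.2541

Pr(real transient source | anomaly flag, ¬satellite trail) ≈ 0.2541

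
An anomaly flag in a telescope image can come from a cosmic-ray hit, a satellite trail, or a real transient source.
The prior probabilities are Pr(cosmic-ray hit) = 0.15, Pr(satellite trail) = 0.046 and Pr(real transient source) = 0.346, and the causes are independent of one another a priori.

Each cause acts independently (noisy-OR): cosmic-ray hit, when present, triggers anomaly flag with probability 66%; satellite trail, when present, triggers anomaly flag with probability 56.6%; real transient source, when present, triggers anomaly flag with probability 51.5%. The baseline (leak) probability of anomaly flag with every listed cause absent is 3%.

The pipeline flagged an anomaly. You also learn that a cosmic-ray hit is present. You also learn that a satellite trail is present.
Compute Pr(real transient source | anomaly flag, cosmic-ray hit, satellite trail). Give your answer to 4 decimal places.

Pr(real transient source | anomaly flag, cosmic-ray hit, satellite trail) ≈ 0.3649

Under noisy-OR, P(anomaly flag | causes) = 1 − (1−0.03)·∏(1−qᵢ) over the active causes.
Numerator (weight on configurations with real transient source): 0.93058*0.346 = 0.321981
Denominator P(anomaly flag | cosmic-ray hit, satellite trail): 0.856867*0.654 + 0.93058*0.346 = 0.882372
Posterior = 0.321981 / 0.882372 ≈ 0.3649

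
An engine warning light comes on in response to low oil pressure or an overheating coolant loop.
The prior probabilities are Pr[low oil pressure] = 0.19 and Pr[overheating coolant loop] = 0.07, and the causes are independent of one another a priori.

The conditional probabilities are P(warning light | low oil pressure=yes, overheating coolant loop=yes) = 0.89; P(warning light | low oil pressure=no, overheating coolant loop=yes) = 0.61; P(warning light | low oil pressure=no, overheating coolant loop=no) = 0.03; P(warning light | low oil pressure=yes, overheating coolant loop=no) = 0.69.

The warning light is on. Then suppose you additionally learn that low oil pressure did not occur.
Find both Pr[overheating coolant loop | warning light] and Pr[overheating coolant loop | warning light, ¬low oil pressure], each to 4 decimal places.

Pr[overheating coolant loop | warning light] ≈ 0.2431; Pr[overheating coolant loop | warning light, ¬low oil pressure] ≈ 0.6048

For the numerator, keep only overheating coolant loop=true terms: 0.034587 + 0.011837 = 0.046424
Normalizer over all consistent configurations: 0.03*0.81*0.93 + 0.61*0.81*0.07 + 0.69*0.19*0.93 + 0.89*0.19*0.07 = 0.190946
Posterior = 0.046424 / 0.190946 ≈ 0.2431

Now condition on the additional information:
Weight on overheating coolant loop=true, given the evidence: 0.61·0.07 = 0.042700
The normalizing constant is 0.03·0.93 + 0.61·0.07 = 0.070600
P(overheating coolant loop | warning light, ¬low oil pressure) = 0.042700/0.070600 ≈ 0.6048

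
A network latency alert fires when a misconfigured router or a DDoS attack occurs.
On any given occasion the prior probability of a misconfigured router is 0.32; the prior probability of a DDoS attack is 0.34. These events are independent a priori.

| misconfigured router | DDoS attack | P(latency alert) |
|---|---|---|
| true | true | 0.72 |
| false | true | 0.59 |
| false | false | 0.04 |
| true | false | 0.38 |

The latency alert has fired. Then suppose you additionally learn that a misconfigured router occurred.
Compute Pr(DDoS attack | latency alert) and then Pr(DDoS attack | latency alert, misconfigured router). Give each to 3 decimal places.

Pr(DDoS attack | latency alert) ≈ 0.686; Pr(DDoS attack | latency alert, misconfigured router) ≈ 0.494

P(latency alert) = 0.04×0.68×0.66 + 0.59×0.68×0.34 + 0.38×0.32×0.66 + 0.72×0.32×0.34 = 0.017952 + 0.136408 + 0.080256 + 0.078336 = 0.312952
Restricting to configurations with DDoS attack present: 0.136408 + 0.078336 = 0.214744.
Hence the posterior is 0.214744/0.312952 ≈ 0.686.

With the extra evidence:
P(latency alert | misconfigured router) = 0.38*0.66 + 0.72*0.34 = 0.250800 + 0.244800 = 0.495600
Restricting to configurations with DDoS attack present: 0.72*0.34 = 0.244800.
So P(DDoS attack | latency alert, misconfigured router) = 0.244800/0.495600 ≈ 0.494.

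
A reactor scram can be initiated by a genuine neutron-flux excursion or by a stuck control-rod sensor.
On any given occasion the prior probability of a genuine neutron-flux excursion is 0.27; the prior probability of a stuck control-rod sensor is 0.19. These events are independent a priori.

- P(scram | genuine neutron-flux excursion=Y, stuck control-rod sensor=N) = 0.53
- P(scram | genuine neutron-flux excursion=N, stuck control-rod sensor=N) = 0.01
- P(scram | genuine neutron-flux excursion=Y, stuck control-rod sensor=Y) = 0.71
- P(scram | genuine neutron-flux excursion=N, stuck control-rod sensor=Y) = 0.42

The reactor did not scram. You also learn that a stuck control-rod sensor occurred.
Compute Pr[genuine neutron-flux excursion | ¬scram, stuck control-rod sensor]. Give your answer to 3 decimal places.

Pr[genuine neutron-flux excursion | ¬scram, stuck control-rod sensor] ≈ 0.156

P(¬scram | stuck control-rod sensor) = 0.58×0.73 + 0.29×0.27 = 0.423400 + 0.078300 = 0.501700
The genuine neutron-flux excursion-present share is 0.29×0.27 = 0.078300.
Hence the posterior is 0.078300/0.501700 ≈ 0.156.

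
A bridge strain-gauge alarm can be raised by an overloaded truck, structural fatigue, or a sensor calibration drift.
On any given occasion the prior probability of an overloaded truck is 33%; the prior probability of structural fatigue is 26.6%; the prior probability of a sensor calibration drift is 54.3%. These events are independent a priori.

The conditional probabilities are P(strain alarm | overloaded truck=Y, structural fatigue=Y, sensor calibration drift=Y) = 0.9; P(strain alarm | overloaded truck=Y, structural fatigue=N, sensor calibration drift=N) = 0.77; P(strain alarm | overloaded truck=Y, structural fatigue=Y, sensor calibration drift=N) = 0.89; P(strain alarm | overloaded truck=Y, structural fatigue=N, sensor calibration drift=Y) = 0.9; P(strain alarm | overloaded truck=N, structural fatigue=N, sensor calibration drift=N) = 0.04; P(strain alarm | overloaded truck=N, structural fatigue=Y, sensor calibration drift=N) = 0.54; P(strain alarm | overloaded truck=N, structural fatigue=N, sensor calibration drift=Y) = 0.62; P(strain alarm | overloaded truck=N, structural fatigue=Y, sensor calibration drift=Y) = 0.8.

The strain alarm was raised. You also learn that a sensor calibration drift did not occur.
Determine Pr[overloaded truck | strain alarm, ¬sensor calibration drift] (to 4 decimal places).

Pr[overloaded truck | strain alarm, ¬sensor calibration drift] ≈ 0.6954

P(strain alarm | ¬sensor calibration drift) = 0.04·0.67·0.734 + 0.54·0.67·0.266 + 0.77·0.33·0.734 + 0.89·0.33·0.266 = 0.019671 + 0.096239 + 0.186509 + 0.078124 = 0.380543
Of this, 0.264633 comes from 0.186509 + 0.078124 (the overloaded truck=true cases).
P(overloaded truck | strain alarm, ¬sensor calibration drift) = 0.264633 / 0.380543 ≈ 0.6954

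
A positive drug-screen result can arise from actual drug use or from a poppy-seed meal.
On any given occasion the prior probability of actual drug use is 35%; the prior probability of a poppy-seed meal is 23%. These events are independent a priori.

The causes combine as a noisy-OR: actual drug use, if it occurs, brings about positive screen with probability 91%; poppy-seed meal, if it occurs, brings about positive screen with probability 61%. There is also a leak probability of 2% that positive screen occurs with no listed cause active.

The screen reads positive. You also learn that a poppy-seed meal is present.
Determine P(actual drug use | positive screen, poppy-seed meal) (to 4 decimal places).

P(actual drug use | positive screen, poppy-seed meal) ≈ 0.4570

Under noisy-OR, P(positive screen | causes) = 1 − (1−0.02)·∏(1−qᵢ) over the active causes.
P(positive screen | poppy-seed meal) = 0.6178·0.65 + 0.965602·0.35 = 0.401570 + 0.337961 = 0.739531
The actual drug use-present share is 0.965602·0.35 = 0.337961.
Hence the posterior is 0.337961/0.739531 ≈ 0.4570.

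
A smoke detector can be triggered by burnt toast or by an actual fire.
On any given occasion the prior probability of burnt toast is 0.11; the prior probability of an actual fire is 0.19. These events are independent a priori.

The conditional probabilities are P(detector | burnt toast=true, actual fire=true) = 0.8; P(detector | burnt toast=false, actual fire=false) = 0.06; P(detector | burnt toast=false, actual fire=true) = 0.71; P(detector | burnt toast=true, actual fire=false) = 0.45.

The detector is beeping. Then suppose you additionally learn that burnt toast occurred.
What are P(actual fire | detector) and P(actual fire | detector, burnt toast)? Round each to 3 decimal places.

For the numerator, keep only actual fire=true terms: 0.120061 + 0.016720 = 0.136781
Denominator P(detector): 0.06×0.89×0.81 + 0.71×0.89×0.19 + 0.45×0.11×0.81 + 0.8×0.11×0.19 = 0.220130
Posterior = 0.136781 / 0.220130 ≈ 0.621

With the extra evidence:
P(detector | burnt toast) = 0.45·0.81 + 0.8·0.19 = 0.364500 + 0.152000 = 0.516500
The actual fire-present share is 0.8·0.19 = 0.152000.
So P(actual fire | detector, burnt toast) = 0.152000/0.516500 ≈ 0.294.
This is intercausal reasoning (explaining away): once burnt toast accounts for the detector, actual fire becomes less likely.

P(actual fire | detector) ≈ 0.621; P(actual fire | detector, burnt toast) ≈ 0.294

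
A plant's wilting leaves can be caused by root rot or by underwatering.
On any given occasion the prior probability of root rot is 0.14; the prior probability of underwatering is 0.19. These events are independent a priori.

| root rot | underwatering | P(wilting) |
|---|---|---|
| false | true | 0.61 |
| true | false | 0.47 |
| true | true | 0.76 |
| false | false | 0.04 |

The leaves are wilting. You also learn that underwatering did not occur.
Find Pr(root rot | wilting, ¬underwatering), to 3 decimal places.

Pr(root rot | wilting, ¬underwatering) ≈ 0.657

By total probability over both values of root rot:
  P(wilting | ¬underwatering) = 0.04*0.86 + 0.47*0.14
        = 0.034400 + 0.065800 = 0.100200
Keeping only the root rot-present terms gives 0.065800, so
  P(root rot | wilting, ¬underwatering) = 0.065800 / 0.100200 ≈ 0.657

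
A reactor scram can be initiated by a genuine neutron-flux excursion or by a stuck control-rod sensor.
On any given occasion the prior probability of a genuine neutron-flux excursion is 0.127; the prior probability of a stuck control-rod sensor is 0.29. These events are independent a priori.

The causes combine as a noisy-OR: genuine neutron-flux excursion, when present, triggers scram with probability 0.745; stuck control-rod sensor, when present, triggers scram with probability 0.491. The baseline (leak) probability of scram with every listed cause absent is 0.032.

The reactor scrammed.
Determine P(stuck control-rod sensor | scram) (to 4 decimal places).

Under noisy-OR, P(scram | causes) = 1 − (1−0.032)·∏(1−qᵢ) over the active causes.
Weight on stuck control-rod sensor=true, given the evidence: 0.128430 + 0.032203 = 0.160633
Denominator P(scram): 0.032*0.873*0.71 + 0.507288*0.873*0.29 + 0.75316*0.127*0.71 + 0.874358*0.127*0.29 = 0.248380
P(stuck control-rod sensor | scram) = 0.160633/0.248380 ≈ 0.6467

P(stuck control-rod sensor | scram) ≈ 0.6467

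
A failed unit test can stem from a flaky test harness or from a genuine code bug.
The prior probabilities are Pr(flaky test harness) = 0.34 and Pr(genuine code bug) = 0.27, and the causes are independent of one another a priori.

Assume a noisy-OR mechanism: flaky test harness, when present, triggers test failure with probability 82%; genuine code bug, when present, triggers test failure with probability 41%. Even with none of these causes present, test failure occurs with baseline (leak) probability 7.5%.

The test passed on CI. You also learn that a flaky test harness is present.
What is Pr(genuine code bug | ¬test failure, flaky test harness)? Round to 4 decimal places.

Pr(genuine code bug | ¬test failure, flaky test harness) ≈ 0.1791

Under noisy-OR, P(test failure | causes) = 1 − (1−0.075)·∏(1−qᵢ) over the active causes.
By total probability over both values of genuine code bug:
  P(¬test failure | flaky test harness) = 0.1665·0.73 + 0.098235·0.27
        = 0.121545 + 0.026523 = 0.148068
The terms with genuine code bug present sum to 0.026523, so
  P(genuine code bug | ¬test failure, flaky test harness) = 0.026523 / 0.148068 ≈ 0.1791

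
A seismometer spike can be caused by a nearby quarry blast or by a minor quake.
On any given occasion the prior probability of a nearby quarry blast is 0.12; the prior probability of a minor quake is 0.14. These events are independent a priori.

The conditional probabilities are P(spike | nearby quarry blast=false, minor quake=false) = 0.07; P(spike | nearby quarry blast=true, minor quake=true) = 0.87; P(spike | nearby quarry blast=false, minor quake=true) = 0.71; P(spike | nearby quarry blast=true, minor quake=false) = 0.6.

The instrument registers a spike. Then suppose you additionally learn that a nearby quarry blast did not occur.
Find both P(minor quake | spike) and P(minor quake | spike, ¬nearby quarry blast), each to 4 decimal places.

P(minor quake | spike) ≈ 0.4705; P(minor quake | spike, ¬nearby quarry blast) ≈ 0.6228

P(spike) = 0.07×0.88×0.86 + 0.71×0.88×0.14 + 0.6×0.12×0.86 + 0.87×0.12×0.14 = 0.052976 + 0.087472 + 0.061920 + 0.014616 = 0.216984
Restricting to configurations with minor quake present: 0.087472 + 0.014616 = 0.102088.
So P(minor quake | spike) = 0.102088/0.216984 ≈ 0.4705.

Now condition on the additional information:
P(spike | ¬nearby quarry blast) = 0.07*0.86 + 0.71*0.14 = 0.060200 + 0.099400 = 0.159600
The minor quake-present share is 0.71*0.14 = 0.099400.
P(minor quake | spike, ¬nearby quarry blast) = 0.099400 / 0.159600 ≈ 0.6228
With nearby quarry blast excluded, minor quake must carry more of the explanatory weight for the spike.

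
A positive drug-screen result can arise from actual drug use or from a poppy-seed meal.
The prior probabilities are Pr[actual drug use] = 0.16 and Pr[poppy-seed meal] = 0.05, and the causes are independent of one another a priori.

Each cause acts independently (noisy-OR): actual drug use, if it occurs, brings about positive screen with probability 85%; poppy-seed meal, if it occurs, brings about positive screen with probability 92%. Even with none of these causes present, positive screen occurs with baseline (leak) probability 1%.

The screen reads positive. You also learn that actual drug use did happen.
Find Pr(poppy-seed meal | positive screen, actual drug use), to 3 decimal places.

Pr(poppy-seed meal | positive screen, actual drug use) ≈ 0.058

Under noisy-OR, P(positive screen | causes) = 1 − (1−0.01)·∏(1−qᵢ) over the active causes.
By total probability over both values of poppy-seed meal:
  P(positive screen | actual drug use) = 0.8515·0.95 + 0.98812·0.05
        = 0.808925 + 0.049406 = 0.858331
Keeping only the poppy-seed meal-present terms gives 0.049406, so
  P(poppy-seed meal | positive screen, actual drug use) = 0.049406 / 0.858331 ≈ 0.058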